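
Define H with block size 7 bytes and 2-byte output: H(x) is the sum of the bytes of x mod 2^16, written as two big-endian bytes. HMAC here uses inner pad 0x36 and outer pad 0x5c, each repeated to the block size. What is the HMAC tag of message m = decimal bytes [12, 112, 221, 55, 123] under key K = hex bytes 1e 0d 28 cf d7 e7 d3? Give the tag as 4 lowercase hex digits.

Key hex bytes 1e 0d 28 cf d7 e7 d3 is exactly B = 7 bytes: K' = 1e 0d 28 cf d7 e7 d3.
K' ⊕ ipad = 28 3b 1e f9 e1 d1 e5.  K' ⊕ opad = 42 51 74 93 8b bb 8f.
Inner input = (K'⊕ipad) ∥ m = 28 3b 1e f9 e1 d1 e5 ∥ 0c 70 dd 37 7b.
Inner hash: sum = 40+59+30+249+225+209+229+12+112+221+55+123 = 1564 → 06 1c.
Outer input = (K'⊕opad) ∥ inner = 42 51 74 93 8b bb 8f ∥ 06 1c.
Outer hash (tag): sum = 66+81+116+147+139+187+143+6+28 = 913 → 03 91.

0391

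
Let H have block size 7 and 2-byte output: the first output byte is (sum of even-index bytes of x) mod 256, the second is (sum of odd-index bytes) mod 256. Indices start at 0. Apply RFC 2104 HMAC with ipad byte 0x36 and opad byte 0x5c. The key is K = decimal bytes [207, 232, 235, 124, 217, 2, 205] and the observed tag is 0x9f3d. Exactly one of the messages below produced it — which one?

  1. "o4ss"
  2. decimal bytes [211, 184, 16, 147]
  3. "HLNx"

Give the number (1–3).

2

Key decimal bytes [207, 232, 235, 124, 217, 2, 205] = cf e8 eb 7c d9 02 cd is exactly B = 7 bytes: K' = cf e8 eb 7c d9 02 cd.
K' ⊕ ipad = f9 de dd 4a ef 34 fb; K' ⊕ opad = 93 b4 b7 20 85 5e 91.
m1: inner = H(f9 de dd 4a ef 34 fb 6f 34 73 73) = 67 3e; tag = H(93 b4 b7 20 85 5e 91 67 3e) = 9e99
m2: inner = H(f9 de dd 4a ef 34 fb d3 b8 10 93) = 0b 3f; tag = H(93 b4 b7 20 85 5e 91 0b 3f) = 9f3d ← matches
m3: inner = H(f9 de dd 4a ef 34 fb 48 4c 4e 78) = 84 f2; tag = H(93 b4 b7 20 85 5e 91 84 f2) = 52b6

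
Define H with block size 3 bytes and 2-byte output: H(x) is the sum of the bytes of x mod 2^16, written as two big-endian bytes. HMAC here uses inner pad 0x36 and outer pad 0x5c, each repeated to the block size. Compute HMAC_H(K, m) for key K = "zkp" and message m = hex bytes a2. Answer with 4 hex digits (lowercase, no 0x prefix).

011b

Key "zkp" = 7a 6b 70 is exactly B = 3 bytes: K' = 7a 6b 70.
K' ⊕ ipad = 4c 5d 46.  K' ⊕ opad = 26 37 2c.
Inner input = (K'⊕ipad) ∥ m = 4c 5d 46 ∥ a2.
Inner hash: sum = 76+93+70+162 = 401 → 01 91.
Outer input = (K'⊕opad) ∥ inner = 26 37 2c ∥ 01 91.
Outer hash (tag): sum = 38+55+44+1+145 = 283 → 01 1b.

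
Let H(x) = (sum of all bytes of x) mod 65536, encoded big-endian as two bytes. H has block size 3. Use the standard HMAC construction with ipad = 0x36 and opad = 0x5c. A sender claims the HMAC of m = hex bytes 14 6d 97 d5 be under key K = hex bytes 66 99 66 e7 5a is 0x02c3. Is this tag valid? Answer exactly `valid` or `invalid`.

invalid

Key hex bytes 66 99 66 e7 5a is 5 bytes > B = 3, so hash it first: H(key) = 02 a6, then zero-pad to 3 bytes: K' = 02 a6 00.
K' ⊕ ipad = 34 90 36; K' ⊕ opad = 5e fa 5c.
Inner hash: sum = 52+144+54+20+109+151+213+190 = 933 → 03 a5.
Outer hash (recomputed tag): sum = 94+250+92+3+165 = 604 → 02 5c.
Recomputed tag = 025c; claimed = 02c3 → mismatch.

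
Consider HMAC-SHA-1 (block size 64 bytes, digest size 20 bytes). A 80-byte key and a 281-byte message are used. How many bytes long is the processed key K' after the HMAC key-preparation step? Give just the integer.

64

Key is 80 > 64 bytes, so it is hashed to 20 bytes then zero-padded to 64: |K'| = 64.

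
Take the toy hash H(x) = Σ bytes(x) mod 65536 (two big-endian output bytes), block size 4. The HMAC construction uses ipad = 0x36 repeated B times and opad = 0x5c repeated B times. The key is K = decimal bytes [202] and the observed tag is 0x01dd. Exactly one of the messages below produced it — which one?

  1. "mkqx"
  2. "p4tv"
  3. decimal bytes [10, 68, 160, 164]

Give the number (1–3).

Key decimal bytes [202] = ca is 1 byte ≤ B = 4; zero-pad to 4 bytes: K' = ca 00 00 00.
K' ⊕ ipad = fc 36 36 36; K' ⊕ opad = 96 5c 5c 5c.
m1: inner = H(fc 36 36 36 6d 6b 71 78) = 03 5f; tag = H(96 5c 5c 5c 03 5f) = 020c
m2: inner = H(fc 36 36 36 70 34 74 76) = 03 2c; tag = H(96 5c 5c 5c 03 2c) = 01d9
m3: inner = H(fc 36 36 36 0a 44 a0 a4) = 03 30; tag = H(96 5c 5c 5c 03 30) = 01dd ← matches

3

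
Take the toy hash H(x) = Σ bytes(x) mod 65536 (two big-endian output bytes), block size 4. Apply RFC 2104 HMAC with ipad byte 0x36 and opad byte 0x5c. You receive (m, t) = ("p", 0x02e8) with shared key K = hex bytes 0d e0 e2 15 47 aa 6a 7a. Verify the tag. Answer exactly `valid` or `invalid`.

Key hex bytes 0d e0 e2 15 47 aa 6a 7a is 8 bytes > B = 4, so hash it first: H(key) = 03 b9, then zero-pad to 4 bytes: K' = 03 b9 00 00.
K' ⊕ ipad = 35 8f 36 36; K' ⊕ opad = 5f e5 5c 5c.
Inner hash: sum = 53+143+54+54+112 = 416 → 01 a0.
Outer hash (recomputed tag): sum = 95+229+92+92+1+160 = 669 → 02 9d.
Recomputed tag = 029d; claimed = 02e8 → mismatch.

invalid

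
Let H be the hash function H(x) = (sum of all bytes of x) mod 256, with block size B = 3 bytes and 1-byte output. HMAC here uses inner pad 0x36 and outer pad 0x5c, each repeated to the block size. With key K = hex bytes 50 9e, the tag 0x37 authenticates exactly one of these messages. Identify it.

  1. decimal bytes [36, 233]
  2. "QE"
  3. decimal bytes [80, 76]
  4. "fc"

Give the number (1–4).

4

Key hex bytes 50 9e is 2 bytes ≤ B = 3; zero-pad to 3 bytes: K' = 50 9e 00.
K' ⊕ ipad = 66 a8 36; K' ⊕ opad = 0c c2 5c.
m1: inner = H(66 a8 36 24 e9) = 51; tag = H(0c c2 5c 51) = 7b
m2: inner = H(66 a8 36 51 45) = da; tag = H(0c c2 5c da) = 04
m3: inner = H(66 a8 36 50 4c) = e0; tag = H(0c c2 5c e0) = 0a
m4: inner = H(66 a8 36 66 63) = 0d; tag = H(0c c2 5c 0d) = 37 ← matches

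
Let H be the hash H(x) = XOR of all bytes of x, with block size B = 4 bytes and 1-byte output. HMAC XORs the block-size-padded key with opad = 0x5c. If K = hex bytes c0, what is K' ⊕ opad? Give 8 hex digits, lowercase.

Key hex bytes c0 is 1 byte ≤ B = 4; zero-pad to 4 bytes: K' = c0 00 00 00.
XOR each byte with 0x5c: c0⊕5c=9c, 00⊕5c=5c, 00⊕5c=5c, 00⊕5c=5c.

9c5c5c5c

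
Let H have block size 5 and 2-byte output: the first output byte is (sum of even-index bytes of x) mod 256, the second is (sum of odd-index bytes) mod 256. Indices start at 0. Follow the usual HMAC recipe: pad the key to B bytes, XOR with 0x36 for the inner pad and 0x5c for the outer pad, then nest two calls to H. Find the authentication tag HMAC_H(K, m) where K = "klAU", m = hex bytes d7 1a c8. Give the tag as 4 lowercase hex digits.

Key "klAU" = 6b 6c 41 55 is 4 bytes ≤ B = 5; zero-pad to 5 bytes: K' = 6b 6c 41 55 00.
K' ⊕ ipad = 5d 5a 77 63 36.  K' ⊕ opad = 37 30 1d 09 5c.
Inner input = (K'⊕ipad) ∥ m = 5d 5a 77 63 36 ∥ d7 1a c8.
Inner hash: even-index sum = 292 mod 256 = 36; odd-index sum = 604 mod 256 = 92 → 24 5c.
Outer input = (K'⊕opad) ∥ inner = 37 30 1d 09 5c ∥ 24 5c.
Outer hash (tag): even-index sum = 268 mod 256 = 12; odd-index sum = 93 mod 256 = 93 → 0c 5d.

0c5d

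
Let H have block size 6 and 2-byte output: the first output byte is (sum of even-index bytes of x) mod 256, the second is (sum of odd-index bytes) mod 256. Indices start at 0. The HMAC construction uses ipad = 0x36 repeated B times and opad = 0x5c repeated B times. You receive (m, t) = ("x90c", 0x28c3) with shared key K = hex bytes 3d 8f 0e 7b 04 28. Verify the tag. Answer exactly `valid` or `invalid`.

Key hex bytes 3d 8f 0e 7b 04 28 is exactly B = 6 bytes: K' = 3d 8f 0e 7b 04 28.
K' ⊕ ipad = 0b b9 38 4d 32 1e; K' ⊕ opad = 61 d3 52 27 58 74.
Inner hash: even-index sum = 285 mod 256 = 29; odd-index sum = 448 mod 256 = 192 → 1d c0.
Outer hash (recomputed tag): even-index sum = 296 mod 256 = 40; odd-index sum = 558 mod 256 = 46 → 28 2e.
Recomputed tag = 282e; claimed = 28c3 → mismatch.

invalid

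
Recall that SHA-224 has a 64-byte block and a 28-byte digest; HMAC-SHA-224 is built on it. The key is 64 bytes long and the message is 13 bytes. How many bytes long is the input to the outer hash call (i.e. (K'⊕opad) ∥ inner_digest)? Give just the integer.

92

Key is 64 ≤ 64 bytes, zero-padded: |K'| = 64.
Outer input = (K'⊕opad) ∥ H(inner) → 64 + 28 = 92 bytes.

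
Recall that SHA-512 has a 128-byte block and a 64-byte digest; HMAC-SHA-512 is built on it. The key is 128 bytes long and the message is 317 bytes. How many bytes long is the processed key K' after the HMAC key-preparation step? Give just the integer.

128

Key is 128 ≤ 128 bytes, zero-padded: |K'| = 128.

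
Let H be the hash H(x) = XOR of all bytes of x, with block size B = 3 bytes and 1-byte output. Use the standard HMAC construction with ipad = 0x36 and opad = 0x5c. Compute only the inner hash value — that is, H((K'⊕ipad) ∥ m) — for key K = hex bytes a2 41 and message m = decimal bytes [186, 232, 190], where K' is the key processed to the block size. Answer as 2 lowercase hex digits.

39

Key hex bytes a2 41 is 2 bytes ≤ B = 3; zero-pad to 3 bytes: K' = a2 41 00.
K' ⊕ ipad = 94 77 36.
Inner input = 94 77 36 ∥ ba e8 be.
Inner hash: XOR 94⊕77⊕36⊕ba⊕e8⊕be = 39.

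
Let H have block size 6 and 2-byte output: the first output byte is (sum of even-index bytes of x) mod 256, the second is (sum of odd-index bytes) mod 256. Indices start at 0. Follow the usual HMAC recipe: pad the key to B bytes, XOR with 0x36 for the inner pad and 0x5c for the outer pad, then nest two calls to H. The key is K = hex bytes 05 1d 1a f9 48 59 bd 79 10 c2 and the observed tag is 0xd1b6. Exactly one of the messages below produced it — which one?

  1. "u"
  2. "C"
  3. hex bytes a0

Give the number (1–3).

Key hex bytes 05 1d 1a f9 48 59 bd 79 10 c2 is 10 bytes > B = 6, so hash it first: H(key) = 34 aa, then zero-pad to 6 bytes: K' = 34 aa 00 00 00 00.
K' ⊕ ipad = 02 9c 36 36 36 36; K' ⊕ opad = 68 f6 5c 5c 5c 5c.
m1: inner = H(02 9c 36 36 36 36 75) = e3 08; tag = H(68 f6 5c 5c 5c 5c e3 08) = 03b6
m2: inner = H(02 9c 36 36 36 36 43) = b1 08; tag = H(68 f6 5c 5c 5c 5c b1 08) = d1b6 ← matches
m3: inner = H(02 9c 36 36 36 36 a0) = 0e 08; tag = H(68 f6 5c 5c 5c 5c 0e 08) = 2eb6

2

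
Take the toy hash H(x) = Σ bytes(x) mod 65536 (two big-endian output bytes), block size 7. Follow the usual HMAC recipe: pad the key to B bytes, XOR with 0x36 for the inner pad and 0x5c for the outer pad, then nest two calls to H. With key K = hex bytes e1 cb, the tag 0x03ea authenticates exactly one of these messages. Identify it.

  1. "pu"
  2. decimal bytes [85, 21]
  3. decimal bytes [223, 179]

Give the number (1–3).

Key hex bytes e1 cb is 2 bytes ≤ B = 7; zero-pad to 7 bytes: K' = e1 cb 00 00 00 00 00.
K' ⊕ ipad = d7 fd 36 36 36 36 36; K' ⊕ opad = bd 97 5c 5c 5c 5c 5c.
m1: inner = H(d7 fd 36 36 36 36 36 70 75) = 03 c7; tag = H(bd 97 5c 5c 5c 5c 5c 03 c7) = 03ea ← matches
m2: inner = H(d7 fd 36 36 36 36 36 55 15) = 03 4c; tag = H(bd 97 5c 5c 5c 5c 5c 03 4c) = 036f
m3: inner = H(d7 fd 36 36 36 36 36 df b3) = 04 74; tag = H(bd 97 5c 5c 5c 5c 5c 04 74) = 0398

1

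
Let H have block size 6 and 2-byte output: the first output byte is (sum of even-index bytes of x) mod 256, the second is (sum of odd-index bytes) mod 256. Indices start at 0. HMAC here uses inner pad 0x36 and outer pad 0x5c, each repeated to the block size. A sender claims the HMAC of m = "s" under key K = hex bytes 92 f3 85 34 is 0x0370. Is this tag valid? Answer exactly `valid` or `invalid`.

valid

Key hex bytes 92 f3 85 34 is 4 bytes ≤ B = 6; zero-pad to 6 bytes: K' = 92 f3 85 34 00 00.
K' ⊕ ipad = a4 c5 b3 02 36 36; K' ⊕ opad = ce af d9 68 5c 5c.
Inner hash: even-index sum = 512 mod 256 = 0; odd-index sum = 253 mod 256 = 253 → 00 fd.
Outer hash (recomputed tag): even-index sum = 515 mod 256 = 3; odd-index sum = 624 mod 256 = 112 → 03 70.
Recomputed tag = 0370; claimed = 0370 → match.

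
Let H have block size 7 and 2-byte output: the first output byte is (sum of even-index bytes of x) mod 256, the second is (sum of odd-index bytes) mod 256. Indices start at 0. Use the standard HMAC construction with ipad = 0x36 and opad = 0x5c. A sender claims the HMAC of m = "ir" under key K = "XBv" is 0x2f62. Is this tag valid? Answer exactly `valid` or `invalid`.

Key "XBv" = 58 42 76 is 3 bytes ≤ B = 7; zero-pad to 7 bytes: K' = 58 42 76 00 00 00 00.
K' ⊕ ipad = 6e 74 40 36 36 36 36; K' ⊕ opad = 04 1e 2a 5c 5c 5c 5c.
Inner hash: even-index sum = 396 mod 256 = 140; odd-index sum = 329 mod 256 = 73 → 8c 49.
Outer hash (recomputed tag): even-index sum = 303 mod 256 = 47; odd-index sum = 354 mod 256 = 98 → 2f 62.
Recomputed tag = 2f62; claimed = 2f62 → match.

valid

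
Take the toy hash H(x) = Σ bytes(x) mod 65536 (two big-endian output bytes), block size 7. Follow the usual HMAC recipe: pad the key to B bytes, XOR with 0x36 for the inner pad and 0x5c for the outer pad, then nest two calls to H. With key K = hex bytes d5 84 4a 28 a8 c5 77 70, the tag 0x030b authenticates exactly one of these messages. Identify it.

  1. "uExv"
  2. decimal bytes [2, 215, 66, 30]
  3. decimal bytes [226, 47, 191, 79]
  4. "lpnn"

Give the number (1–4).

2

Key hex bytes d5 84 4a 28 a8 c5 77 70 is 8 bytes > B = 7, so hash it first: H(key) = 04 1f, then zero-pad to 7 bytes: K' = 04 1f 00 00 00 00 00.
K' ⊕ ipad = 32 29 36 36 36 36 36; K' ⊕ opad = 58 43 5c 5c 5c 5c 5c.
m1: inner = H(32 29 36 36 36 36 36 75 45 78 76) = 03 11; tag = H(58 43 5c 5c 5c 5c 5c 03 11) = 027b
m2: inner = H(32 29 36 36 36 36 36 02 d7 42 1e) = 02 a2; tag = H(58 43 5c 5c 5c 5c 5c 02 a2) = 030b ← matches
m3: inner = H(32 29 36 36 36 36 36 e2 2f bf 4f) = 03 88; tag = H(58 43 5c 5c 5c 5c 5c 03 88) = 02f2
m4: inner = H(32 29 36 36 36 36 36 6c 70 6e 6e) = 03 21; tag = H(58 43 5c 5c 5c 5c 5c 03 21) = 028b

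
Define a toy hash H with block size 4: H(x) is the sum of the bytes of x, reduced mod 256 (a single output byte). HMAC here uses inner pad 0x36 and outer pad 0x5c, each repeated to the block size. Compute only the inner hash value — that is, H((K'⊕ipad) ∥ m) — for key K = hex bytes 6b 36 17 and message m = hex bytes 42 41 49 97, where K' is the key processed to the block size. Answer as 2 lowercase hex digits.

Key hex bytes 6b 36 17 is 3 bytes ≤ B = 4; zero-pad to 4 bytes: K' = 6b 36 17 00.
K' ⊕ ipad = 5d 00 21 36.
Inner input = 5d 00 21 36 ∥ 42 41 49 97.
Inner hash: sum = 93+0+33+54+66+65+73+151 = 535; mod 256 = 23 → 17.

17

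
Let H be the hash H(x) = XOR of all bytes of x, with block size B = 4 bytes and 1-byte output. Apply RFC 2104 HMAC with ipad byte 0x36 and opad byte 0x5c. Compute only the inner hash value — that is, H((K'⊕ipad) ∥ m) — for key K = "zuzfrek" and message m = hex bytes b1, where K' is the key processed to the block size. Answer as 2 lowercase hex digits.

Key "zuzfrek" = 7a 75 7a 66 72 65 6b is 7 bytes > B = 4, so hash it first: H(key) = 6f, then zero-pad to 4 bytes: K' = 6f 00 00 00.
K' ⊕ ipad = 59 36 36 36.
Inner input = 59 36 36 36 ∥ b1.
Inner hash: XOR 59⊕36⊕36⊕36⊕b1 = de.

de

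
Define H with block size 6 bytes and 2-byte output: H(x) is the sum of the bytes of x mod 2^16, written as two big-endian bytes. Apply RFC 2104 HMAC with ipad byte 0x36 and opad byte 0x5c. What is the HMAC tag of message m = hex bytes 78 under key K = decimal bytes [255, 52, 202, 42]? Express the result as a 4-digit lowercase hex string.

Key decimal bytes [255, 52, 202, 42] = ff 34 ca 2a is 4 bytes ≤ B = 6; zero-pad to 6 bytes: K' = ff 34 ca 2a 00 00.
K' ⊕ ipad = c9 02 fc 1c 36 36.  K' ⊕ opad = a3 68 96 76 5c 5c.
Inner input = (K'⊕ipad) ∥ m = c9 02 fc 1c 36 36 ∥ 78.
Inner hash: sum = 201+2+252+28+54+54+120 = 711 → 02 c7.
Outer input = (K'⊕opad) ∥ inner = a3 68 96 76 5c 5c ∥ 02 c7.
Outer hash (tag): sum = 163+104+150+118+92+92+2+199 = 920 → 03 98.

0398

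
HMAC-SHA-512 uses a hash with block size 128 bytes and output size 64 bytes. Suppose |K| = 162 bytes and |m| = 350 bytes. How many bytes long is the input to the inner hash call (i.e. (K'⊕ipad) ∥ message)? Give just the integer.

Key is 162 > 128 bytes, so it is hashed to 64 bytes then zero-padded to 128: |K'| = 128.
Inner input = (K'⊕ipad) ∥ m → 128 + 350 = 478 bytes.

478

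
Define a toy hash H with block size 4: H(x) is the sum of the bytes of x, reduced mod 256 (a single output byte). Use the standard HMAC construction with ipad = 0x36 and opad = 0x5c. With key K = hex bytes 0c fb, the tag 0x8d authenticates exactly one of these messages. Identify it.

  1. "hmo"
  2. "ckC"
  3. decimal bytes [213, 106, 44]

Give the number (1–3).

3

Key hex bytes 0c fb is 2 bytes ≤ B = 4; zero-pad to 4 bytes: K' = 0c fb 00 00.
K' ⊕ ipad = 3a cd 36 36; K' ⊕ opad = 50 a7 5c 5c.
m1: inner = H(3a cd 36 36 68 6d 6f) = b7; tag = H(50 a7 5c 5c b7) = 66
m2: inner = H(3a cd 36 36 63 6b 43) = 84; tag = H(50 a7 5c 5c 84) = 33
m3: inner = H(3a cd 36 36 d5 6a 2c) = de; tag = H(50 a7 5c 5c de) = 8d ← matches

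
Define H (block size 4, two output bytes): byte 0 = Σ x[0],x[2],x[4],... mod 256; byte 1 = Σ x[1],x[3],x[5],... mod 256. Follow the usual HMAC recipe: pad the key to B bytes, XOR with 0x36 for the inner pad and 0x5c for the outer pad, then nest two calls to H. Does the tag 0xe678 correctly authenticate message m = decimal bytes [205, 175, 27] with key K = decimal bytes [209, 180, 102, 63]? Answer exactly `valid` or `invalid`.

invalid

Key decimal bytes [209, 180, 102, 63] = d1 b4 66 3f is exactly B = 4 bytes: K' = d1 b4 66 3f.
K' ⊕ ipad = e7 82 50 09; K' ⊕ opad = 8d e8 3a 63.
Inner hash: even-index sum = 543 mod 256 = 31; odd-index sum = 314 mod 256 = 58 → 1f 3a.
Outer hash (recomputed tag): even-index sum = 230 mod 256 = 230; odd-index sum = 389 mod 256 = 133 → e6 85.
Recomputed tag = e685; claimed = e678 → mismatch.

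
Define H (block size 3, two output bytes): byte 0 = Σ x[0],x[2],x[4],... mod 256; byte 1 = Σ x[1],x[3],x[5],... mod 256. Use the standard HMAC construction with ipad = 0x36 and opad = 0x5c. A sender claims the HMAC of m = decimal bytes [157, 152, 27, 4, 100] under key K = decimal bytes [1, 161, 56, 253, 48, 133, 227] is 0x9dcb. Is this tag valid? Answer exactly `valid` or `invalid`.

Key decimal bytes [1, 161, 56, 253, 48, 133, 227] = 01 a1 38 fd 30 85 e3 is 7 bytes > B = 3, so hash it first: H(key) = 4c 23, then zero-pad to 3 bytes: K' = 4c 23 00.
K' ⊕ ipad = 7a 15 36; K' ⊕ opad = 10 7f 5c.
Inner hash: even-index sum = 332 mod 256 = 76; odd-index sum = 305 mod 256 = 49 → 4c 31.
Outer hash (recomputed tag): even-index sum = 157 mod 256 = 157; odd-index sum = 203 mod 256 = 203 → 9d cb.
Recomputed tag = 9dcb; claimed = 9dcb → match.

valid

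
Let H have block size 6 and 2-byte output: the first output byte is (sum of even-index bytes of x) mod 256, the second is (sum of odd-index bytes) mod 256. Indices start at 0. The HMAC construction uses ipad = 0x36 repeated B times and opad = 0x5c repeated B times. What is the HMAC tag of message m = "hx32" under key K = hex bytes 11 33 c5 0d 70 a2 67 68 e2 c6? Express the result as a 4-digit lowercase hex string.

4b40

Key hex bytes 11 33 c5 0d 70 a2 67 68 e2 c6 is 10 bytes > B = 6, so hash it first: H(key) = 8f 10, then zero-pad to 6 bytes: K' = 8f 10 00 00 00 00.
K' ⊕ ipad = b9 26 36 36 36 36.  K' ⊕ opad = d3 4c 5c 5c 5c 5c.
Inner input = (K'⊕ipad) ∥ m = b9 26 36 36 36 36 ∥ 68 78 33 32.
Inner hash: even-index sum = 448 mod 256 = 192; odd-index sum = 316 mod 256 = 60 → c0 3c.
Outer input = (K'⊕opad) ∥ inner = d3 4c 5c 5c 5c 5c ∥ c0 3c.
Outer hash (tag): even-index sum = 587 mod 256 = 75; odd-index sum = 320 mod 256 = 64 → 4b 40.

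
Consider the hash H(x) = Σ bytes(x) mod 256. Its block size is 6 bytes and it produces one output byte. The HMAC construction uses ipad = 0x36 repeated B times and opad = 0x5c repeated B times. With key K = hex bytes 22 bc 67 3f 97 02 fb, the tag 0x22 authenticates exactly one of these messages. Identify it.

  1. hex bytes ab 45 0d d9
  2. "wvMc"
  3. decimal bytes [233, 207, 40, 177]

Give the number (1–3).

Key hex bytes 22 bc 67 3f 97 02 fb is 7 bytes > B = 6, so hash it first: H(key) = 18, then zero-pad to 6 bytes: K' = 18 00 00 00 00 00.
K' ⊕ ipad = 2e 36 36 36 36 36; K' ⊕ opad = 44 5c 5c 5c 5c 5c.
m1: inner = H(2e 36 36 36 36 36 ab 45 0d d9) = 12; tag = H(44 5c 5c 5c 5c 5c 12) = 22 ← matches
m2: inner = H(2e 36 36 36 36 36 77 76 4d 63) = d9; tag = H(44 5c 5c 5c 5c 5c d9) = e9
m3: inner = H(2e 36 36 36 36 36 e9 cf 28 b1) = cd; tag = H(44 5c 5c 5c 5c 5c cd) = dd

1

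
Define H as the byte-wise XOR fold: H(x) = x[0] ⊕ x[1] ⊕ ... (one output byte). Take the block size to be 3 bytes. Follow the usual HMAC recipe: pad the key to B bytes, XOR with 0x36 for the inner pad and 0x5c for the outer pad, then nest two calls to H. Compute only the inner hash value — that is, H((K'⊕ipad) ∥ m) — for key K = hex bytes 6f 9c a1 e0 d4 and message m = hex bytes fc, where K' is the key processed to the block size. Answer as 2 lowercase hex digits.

Key hex bytes 6f 9c a1 e0 d4 is 5 bytes > B = 3, so hash it first: H(key) = 66, then zero-pad to 3 bytes: K' = 66 00 00.
K' ⊕ ipad = 50 36 36.
Inner input = 50 36 36 ∥ fc.
Inner hash: XOR 50⊕36⊕36⊕fc = ac.

ac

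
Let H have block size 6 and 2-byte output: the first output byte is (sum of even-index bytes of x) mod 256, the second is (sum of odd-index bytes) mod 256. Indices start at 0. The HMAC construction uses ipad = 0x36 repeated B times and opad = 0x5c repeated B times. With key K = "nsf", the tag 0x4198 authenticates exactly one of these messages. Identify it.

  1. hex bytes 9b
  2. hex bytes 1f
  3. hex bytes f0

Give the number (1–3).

Key "nsf" = 6e 73 66 is 3 bytes ≤ B = 6; zero-pad to 6 bytes: K' = 6e 73 66 00 00 00.
K' ⊕ ipad = 58 45 50 36 36 36; K' ⊕ opad = 32 2f 3a 5c 5c 5c.
m1: inner = H(58 45 50 36 36 36 9b) = 79 b1; tag = H(32 2f 3a 5c 5c 5c 79 b1) = 4198 ← matches
m2: inner = H(58 45 50 36 36 36 1f) = fd b1; tag = H(32 2f 3a 5c 5c 5c fd b1) = c598
m3: inner = H(58 45 50 36 36 36 f0) = ce b1; tag = H(32 2f 3a 5c 5c 5c ce b1) = 9698

1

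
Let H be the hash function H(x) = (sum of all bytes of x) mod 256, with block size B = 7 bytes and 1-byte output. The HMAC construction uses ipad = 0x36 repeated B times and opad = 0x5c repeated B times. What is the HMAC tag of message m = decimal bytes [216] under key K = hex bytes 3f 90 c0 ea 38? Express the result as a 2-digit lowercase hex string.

70

Key hex bytes 3f 90 c0 ea 38 is 5 bytes ≤ B = 7; zero-pad to 7 bytes: K' = 3f 90 c0 ea 38 00 00.
K' ⊕ ipad = 09 a6 f6 dc 0e 36 36.  K' ⊕ opad = 63 cc 9c b6 64 5c 5c.
Inner input = (K'⊕ipad) ∥ m = 09 a6 f6 dc 0e 36 36 ∥ d8.
Inner hash: sum = 9+166+246+220+14+54+54+216 = 979; mod 256 = 211 → d3.
Outer input = (K'⊕opad) ∥ inner = 63 cc 9c b6 64 5c 5c ∥ d3.
Outer hash (tag): sum = 99+204+156+182+100+92+92+211 = 1136; mod 256 = 112 → 70.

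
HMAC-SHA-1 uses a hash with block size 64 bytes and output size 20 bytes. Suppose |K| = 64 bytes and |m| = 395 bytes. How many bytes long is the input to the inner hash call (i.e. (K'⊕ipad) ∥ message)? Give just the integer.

459

Key is 64 ≤ 64 bytes, zero-padded: |K'| = 64.
Inner input = (K'⊕ipad) ∥ m → 64 + 395 = 459 bytes.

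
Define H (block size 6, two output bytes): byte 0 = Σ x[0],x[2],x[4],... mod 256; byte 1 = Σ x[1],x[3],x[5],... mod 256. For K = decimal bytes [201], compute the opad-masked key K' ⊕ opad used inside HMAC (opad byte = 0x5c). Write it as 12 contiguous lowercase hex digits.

Key decimal bytes [201] = c9 is 1 byte ≤ B = 6; zero-pad to 6 bytes: K' = c9 00 00 00 00 00.
XOR each byte with 0x5c: c9⊕5c=95, 00⊕5c=5c, 00⊕5c=5c, 00⊕5c=5c, 00⊕5c=5c, 00⊕5c=5c.

955c5c5c5c5c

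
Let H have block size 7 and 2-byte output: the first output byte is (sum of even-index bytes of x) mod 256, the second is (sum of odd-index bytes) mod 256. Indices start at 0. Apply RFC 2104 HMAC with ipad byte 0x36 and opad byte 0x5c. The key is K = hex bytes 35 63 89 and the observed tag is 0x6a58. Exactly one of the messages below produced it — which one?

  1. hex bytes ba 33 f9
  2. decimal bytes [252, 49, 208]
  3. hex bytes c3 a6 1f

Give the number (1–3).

1

Key hex bytes 35 63 89 is 3 bytes ≤ B = 7; zero-pad to 7 bytes: K' = 35 63 89 00 00 00 00.
K' ⊕ ipad = 03 55 bf 36 36 36 36; K' ⊕ opad = 69 3f d5 5c 5c 5c 5c.
m1: inner = H(03 55 bf 36 36 36 36 ba 33 f9) = 61 74; tag = H(69 3f d5 5c 5c 5c 5c 61 74) = 6a58 ← matches
m2: inner = H(03 55 bf 36 36 36 36 fc 31 d0) = 5f 8d; tag = H(69 3f d5 5c 5c 5c 5c 5f 8d) = 8356
m3: inner = H(03 55 bf 36 36 36 36 c3 a6 1f) = d4 a3; tag = H(69 3f d5 5c 5c 5c 5c d4 a3) = 99cb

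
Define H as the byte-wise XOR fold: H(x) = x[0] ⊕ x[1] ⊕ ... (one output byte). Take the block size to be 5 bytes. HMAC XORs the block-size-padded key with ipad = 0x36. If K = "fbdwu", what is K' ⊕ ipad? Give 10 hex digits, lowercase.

5054524143

Key "fbdwu" = 66 62 64 77 75 is exactly B = 5 bytes: K' = 66 62 64 77 75.
XOR each byte with 0x36: 66⊕36=50, 62⊕36=54, 64⊕36=52, 77⊕36=41, 75⊕36=43.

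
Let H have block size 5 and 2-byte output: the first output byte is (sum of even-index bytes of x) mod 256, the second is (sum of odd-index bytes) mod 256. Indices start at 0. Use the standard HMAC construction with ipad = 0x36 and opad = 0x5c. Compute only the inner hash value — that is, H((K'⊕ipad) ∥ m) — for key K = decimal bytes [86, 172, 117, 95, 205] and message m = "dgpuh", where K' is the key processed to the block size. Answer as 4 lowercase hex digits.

Key decimal bytes [86, 172, 117, 95, 205] = 56 ac 75 5f cd is exactly B = 5 bytes: K' = 56 ac 75 5f cd.
K' ⊕ ipad = 60 9a 43 69 fb.
Inner input = 60 9a 43 69 fb ∥ 64 67 70 75 68.
Inner hash: even-index sum = 634 mod 256 = 122; odd-index sum = 575 mod 256 = 63 → 7a 3f.

7a3f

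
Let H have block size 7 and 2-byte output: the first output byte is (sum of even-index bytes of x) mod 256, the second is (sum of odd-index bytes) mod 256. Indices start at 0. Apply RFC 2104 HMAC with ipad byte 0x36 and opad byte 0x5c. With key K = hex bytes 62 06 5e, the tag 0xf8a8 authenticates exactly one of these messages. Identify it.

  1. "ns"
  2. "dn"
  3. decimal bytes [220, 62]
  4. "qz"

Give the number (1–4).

2

Key hex bytes 62 06 5e is 3 bytes ≤ B = 7; zero-pad to 7 bytes: K' = 62 06 5e 00 00 00 00.
K' ⊕ ipad = 54 30 68 36 36 36 36; K' ⊕ opad = 3e 5a 02 5c 5c 5c 5c.
m1: inner = H(54 30 68 36 36 36 36 6e 73) = 9b 0a; tag = H(3e 5a 02 5c 5c 5c 5c 9b 0a) = 02ad
m2: inner = H(54 30 68 36 36 36 36 64 6e) = 96 00; tag = H(3e 5a 02 5c 5c 5c 5c 96 00) = f8a8 ← matches
m3: inner = H(54 30 68 36 36 36 36 dc 3e) = 66 78; tag = H(3e 5a 02 5c 5c 5c 5c 66 78) = 7078
m4: inner = H(54 30 68 36 36 36 36 71 7a) = a2 0d; tag = H(3e 5a 02 5c 5c 5c 5c a2 0d) = 05b4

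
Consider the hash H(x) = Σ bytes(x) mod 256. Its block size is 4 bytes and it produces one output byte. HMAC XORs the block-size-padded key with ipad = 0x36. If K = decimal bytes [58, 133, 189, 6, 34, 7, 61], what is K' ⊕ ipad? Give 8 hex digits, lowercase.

de363636

Key decimal bytes [58, 133, 189, 6, 34, 7, 61] = 3a 85 bd 06 22 07 3d is 7 bytes > B = 4, so hash it first: H(key) = e8, then zero-pad to 4 bytes: K' = e8 00 00 00.
XOR each byte with 0x36: e8⊕36=de, 00⊕36=36, 00⊕36=36, 00⊕36=36.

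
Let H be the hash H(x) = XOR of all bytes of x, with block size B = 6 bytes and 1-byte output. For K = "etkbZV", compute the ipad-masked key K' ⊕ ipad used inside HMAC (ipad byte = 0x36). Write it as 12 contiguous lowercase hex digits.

Key "etkbZV" = 65 74 6b 62 5a 56 is exactly B = 6 bytes: K' = 65 74 6b 62 5a 56.
XOR each byte with 0x36: 65⊕36=53, 74⊕36=42, 6b⊕36=5d, 62⊕36=54, 5a⊕36=6c, 56⊕36=60.

53425d546c60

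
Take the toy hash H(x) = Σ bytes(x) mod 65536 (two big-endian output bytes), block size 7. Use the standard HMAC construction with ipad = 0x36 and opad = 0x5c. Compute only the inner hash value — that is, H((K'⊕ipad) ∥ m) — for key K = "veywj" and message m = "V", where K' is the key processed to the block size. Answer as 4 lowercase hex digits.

Key "veywj" = 76 65 79 77 6a is 5 bytes ≤ B = 7; zero-pad to 7 bytes: K' = 76 65 79 77 6a 00 00.
K' ⊕ ipad = 40 53 4f 41 5c 36 36.
Inner input = 40 53 4f 41 5c 36 36 ∥ 56.
Inner hash: sum = 64+83+79+65+92+54+54+86 = 577 → 02 41.

0241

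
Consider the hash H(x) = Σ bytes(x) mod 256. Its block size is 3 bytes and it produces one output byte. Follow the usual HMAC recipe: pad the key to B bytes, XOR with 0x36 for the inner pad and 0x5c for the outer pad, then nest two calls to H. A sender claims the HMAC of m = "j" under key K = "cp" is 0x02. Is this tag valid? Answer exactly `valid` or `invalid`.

valid

Key "cp" = 63 70 is 2 bytes ≤ B = 3; zero-pad to 3 bytes: K' = 63 70 00.
K' ⊕ ipad = 55 46 36; K' ⊕ opad = 3f 2c 5c.
Inner hash: sum = 85+70+54+106 = 315; mod 256 = 59 → 3b.
Outer hash (recomputed tag): sum = 63+44+92+59 = 258; mod 256 = 2 → 02.
Recomputed tag = 02; claimed = 02 → match.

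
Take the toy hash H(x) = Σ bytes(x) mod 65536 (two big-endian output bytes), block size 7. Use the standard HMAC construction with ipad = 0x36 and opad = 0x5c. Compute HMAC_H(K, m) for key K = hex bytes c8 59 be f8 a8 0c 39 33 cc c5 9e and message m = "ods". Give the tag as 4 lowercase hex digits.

Key hex bytes c8 59 be f8 a8 0c 39 33 cc c5 9e is 11 bytes > B = 7, so hash it first: H(key) = 06 26, then zero-pad to 7 bytes: K' = 06 26 00 00 00 00 00.
K' ⊕ ipad = 30 10 36 36 36 36 36.  K' ⊕ opad = 5a 7a 5c 5c 5c 5c 5c.
Inner input = (K'⊕ipad) ∥ m = 30 10 36 36 36 36 36 ∥ 6f 64 73.
Inner hash: sum = 48+16+54+54+54+54+54+111+100+115 = 660 → 02 94.
Outer input = (K'⊕opad) ∥ inner = 5a 7a 5c 5c 5c 5c 5c ∥ 02 94.
Outer hash (tag): sum = 90+122+92+92+92+92+92+2+148 = 822 → 03 36.

0336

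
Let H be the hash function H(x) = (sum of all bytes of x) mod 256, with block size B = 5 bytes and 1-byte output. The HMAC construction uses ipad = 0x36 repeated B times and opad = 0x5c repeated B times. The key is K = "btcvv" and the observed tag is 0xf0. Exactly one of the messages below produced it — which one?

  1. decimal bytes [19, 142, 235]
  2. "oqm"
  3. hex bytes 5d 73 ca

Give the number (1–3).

Key "btcvv" = 62 74 63 76 76 is exactly B = 5 bytes: K' = 62 74 63 76 76.
K' ⊕ ipad = 54 42 55 40 40; K' ⊕ opad = 3e 28 3f 2a 2a.
m1: inner = H(54 42 55 40 40 13 8e eb) = f7; tag = H(3e 28 3f 2a 2a f7) = f0 ← matches
m2: inner = H(54 42 55 40 40 6f 71 6d) = b8; tag = H(3e 28 3f 2a 2a b8) = b1
m3: inner = H(54 42 55 40 40 5d 73 ca) = 05; tag = H(3e 28 3f 2a 2a 05) = fe

1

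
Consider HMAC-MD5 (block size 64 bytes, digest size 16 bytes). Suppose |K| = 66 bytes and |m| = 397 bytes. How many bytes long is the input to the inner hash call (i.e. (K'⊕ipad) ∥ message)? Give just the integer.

461

Key is 66 > 64 bytes, so it is hashed to 16 bytes then zero-padded to 64: |K'| = 64.
Inner input = (K'⊕ipad) ∥ m → 64 + 397 = 461 bytes.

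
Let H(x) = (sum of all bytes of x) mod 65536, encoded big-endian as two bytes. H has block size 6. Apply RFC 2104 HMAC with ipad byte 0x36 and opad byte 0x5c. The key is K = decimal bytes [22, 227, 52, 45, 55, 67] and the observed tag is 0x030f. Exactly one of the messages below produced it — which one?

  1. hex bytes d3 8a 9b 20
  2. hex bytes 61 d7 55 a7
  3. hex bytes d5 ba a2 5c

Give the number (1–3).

Key decimal bytes [22, 227, 52, 45, 55, 67] = 16 e3 34 2d 37 43 is exactly B = 6 bytes: K' = 16 e3 34 2d 37 43.
K' ⊕ ipad = 20 d5 02 1b 01 75; K' ⊕ opad = 4a bf 68 71 6b 1f.
m1: inner = H(20 d5 02 1b 01 75 d3 8a 9b 20) = 03 a0; tag = H(4a bf 68 71 6b 1f 03 a0) = 030f ← matches
m2: inner = H(20 d5 02 1b 01 75 61 d7 55 a7) = 03 bc; tag = H(4a bf 68 71 6b 1f 03 bc) = 032b
m3: inner = H(20 d5 02 1b 01 75 d5 ba a2 5c) = 04 15; tag = H(4a bf 68 71 6b 1f 04 15) = 0285

1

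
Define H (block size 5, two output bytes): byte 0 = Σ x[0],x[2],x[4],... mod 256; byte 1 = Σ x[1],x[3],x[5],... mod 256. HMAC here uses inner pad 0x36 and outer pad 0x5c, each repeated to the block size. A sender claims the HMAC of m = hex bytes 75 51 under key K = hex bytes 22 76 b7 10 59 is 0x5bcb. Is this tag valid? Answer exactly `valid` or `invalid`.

invalid

Key hex bytes 22 76 b7 10 59 is exactly B = 5 bytes: K' = 22 76 b7 10 59.
K' ⊕ ipad = 14 40 81 26 6f; K' ⊕ opad = 7e 2a eb 4c 05.
Inner hash: even-index sum = 341 mod 256 = 85; odd-index sum = 219 mod 256 = 219 → 55 db.
Outer hash (recomputed tag): even-index sum = 585 mod 256 = 73; odd-index sum = 203 mod 256 = 203 → 49 cb.
Recomputed tag = 49cb; claimed = 5bcb → mismatch.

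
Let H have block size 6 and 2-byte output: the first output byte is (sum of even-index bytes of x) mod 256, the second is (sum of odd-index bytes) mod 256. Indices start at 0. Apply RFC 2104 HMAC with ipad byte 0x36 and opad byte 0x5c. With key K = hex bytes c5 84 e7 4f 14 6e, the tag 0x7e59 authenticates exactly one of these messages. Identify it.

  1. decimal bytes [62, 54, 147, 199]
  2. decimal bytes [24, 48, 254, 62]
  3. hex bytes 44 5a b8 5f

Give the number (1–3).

Key hex bytes c5 84 e7 4f 14 6e is exactly B = 6 bytes: K' = c5 84 e7 4f 14 6e.
K' ⊕ ipad = f3 b2 d1 79 22 58; K' ⊕ opad = 99 d8 bb 13 48 32.
m1: inner = H(f3 b2 d1 79 22 58 3e 36 93 c7) = b7 80; tag = H(99 d8 bb 13 48 32 b7 80) = 539d
m2: inner = H(f3 b2 d1 79 22 58 18 30 fe 3e) = fc f1; tag = H(99 d8 bb 13 48 32 fc f1) = 980e
m3: inner = H(f3 b2 d1 79 22 58 44 5a b8 5f) = e2 3c; tag = H(99 d8 bb 13 48 32 e2 3c) = 7e59 ← matches

3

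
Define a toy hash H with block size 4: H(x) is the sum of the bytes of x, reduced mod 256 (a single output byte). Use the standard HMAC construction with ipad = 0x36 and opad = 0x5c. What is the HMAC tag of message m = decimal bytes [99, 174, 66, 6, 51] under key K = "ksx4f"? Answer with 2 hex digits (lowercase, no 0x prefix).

Key "ksx4f" = 6b 73 78 34 66 is 5 bytes > B = 4, so hash it first: H(key) = f0, then zero-pad to 4 bytes: K' = f0 00 00 00.
K' ⊕ ipad = c6 36 36 36.  K' ⊕ opad = ac 5c 5c 5c.
Inner input = (K'⊕ipad) ∥ m = c6 36 36 36 ∥ 63 ae 42 06 33.
Inner hash: sum = 198+54+54+54+99+174+66+6+51 = 756; mod 256 = 244 → f4.
Outer input = (K'⊕opad) ∥ inner = ac 5c 5c 5c ∥ f4.
Outer hash (tag): sum = 172+92+92+92+244 = 692; mod 256 = 180 → b4.

b4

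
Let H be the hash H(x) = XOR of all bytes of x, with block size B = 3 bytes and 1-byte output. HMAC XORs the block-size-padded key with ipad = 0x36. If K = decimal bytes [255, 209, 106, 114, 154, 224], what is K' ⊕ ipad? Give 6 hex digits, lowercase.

7a3636

Key decimal bytes [255, 209, 106, 114, 154, 224] = ff d1 6a 72 9a e0 is 6 bytes > B = 3, so hash it first: H(key) = 4c, then zero-pad to 3 bytes: K' = 4c 00 00.
XOR each byte with 0x36: 4c⊕36=7a, 00⊕36=36, 00⊕36=36.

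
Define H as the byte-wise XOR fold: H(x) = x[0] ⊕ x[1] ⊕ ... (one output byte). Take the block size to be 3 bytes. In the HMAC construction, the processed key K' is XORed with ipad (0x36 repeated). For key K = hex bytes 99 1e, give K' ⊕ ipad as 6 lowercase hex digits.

Key hex bytes 99 1e is 2 bytes ≤ B = 3; zero-pad to 3 bytes: K' = 99 1e 00.
XOR each byte with 0x36: 99⊕36=af, 1e⊕36=28, 00⊕36=36.

af2836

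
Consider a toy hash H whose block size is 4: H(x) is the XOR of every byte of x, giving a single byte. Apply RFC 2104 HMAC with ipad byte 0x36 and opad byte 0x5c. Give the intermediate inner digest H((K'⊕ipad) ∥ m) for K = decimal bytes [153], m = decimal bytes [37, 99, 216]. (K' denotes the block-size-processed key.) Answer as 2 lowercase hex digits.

Key decimal bytes [153] = 99 is 1 byte ≤ B = 4; zero-pad to 4 bytes: K' = 99 00 00 00.
K' ⊕ ipad = af 36 36 36.
Inner input = af 36 36 36 ∥ 25 63 d8.
Inner hash: XOR af⊕36⊕36⊕36⊕25⊕63⊕d8 = 07.

07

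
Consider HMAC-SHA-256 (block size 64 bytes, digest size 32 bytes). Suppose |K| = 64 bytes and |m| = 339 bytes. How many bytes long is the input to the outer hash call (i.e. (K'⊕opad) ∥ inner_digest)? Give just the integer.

Key is 64 ≤ 64 bytes, zero-padded: |K'| = 64.
Outer input = (K'⊕opad) ∥ H(inner) → 64 + 32 = 96 bytes.

96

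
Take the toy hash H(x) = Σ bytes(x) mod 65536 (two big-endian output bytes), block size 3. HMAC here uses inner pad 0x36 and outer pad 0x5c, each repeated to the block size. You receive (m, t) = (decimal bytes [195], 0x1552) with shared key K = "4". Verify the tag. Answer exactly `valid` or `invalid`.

invalid

Key "4" = 34 is 1 byte ≤ B = 3; zero-pad to 3 bytes: K' = 34 00 00.
K' ⊕ ipad = 02 36 36; K' ⊕ opad = 68 5c 5c.
Inner hash: sum = 2+54+54+195 = 305 → 01 31.
Outer hash (recomputed tag): sum = 104+92+92+1+49 = 338 → 01 52.
Recomputed tag = 0152; claimed = 1552 → mismatch.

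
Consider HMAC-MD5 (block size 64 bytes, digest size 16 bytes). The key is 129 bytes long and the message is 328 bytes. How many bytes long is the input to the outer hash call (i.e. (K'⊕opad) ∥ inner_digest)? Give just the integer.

80

Key is 129 > 64 bytes, so it is hashed to 16 bytes then zero-padded to 64: |K'| = 64.
Outer input = (K'⊕opad) ∥ H(inner) → 64 + 16 = 80 bytes.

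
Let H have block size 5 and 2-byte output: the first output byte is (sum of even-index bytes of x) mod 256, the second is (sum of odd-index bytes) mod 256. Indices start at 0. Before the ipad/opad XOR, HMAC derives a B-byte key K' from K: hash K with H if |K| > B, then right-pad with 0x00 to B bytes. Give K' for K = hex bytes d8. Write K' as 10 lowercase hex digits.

d800000000

Key hex bytes d8 is 1 byte ≤ B = 5; zero-pad to 5 bytes: K' = d8 00 00 00 00.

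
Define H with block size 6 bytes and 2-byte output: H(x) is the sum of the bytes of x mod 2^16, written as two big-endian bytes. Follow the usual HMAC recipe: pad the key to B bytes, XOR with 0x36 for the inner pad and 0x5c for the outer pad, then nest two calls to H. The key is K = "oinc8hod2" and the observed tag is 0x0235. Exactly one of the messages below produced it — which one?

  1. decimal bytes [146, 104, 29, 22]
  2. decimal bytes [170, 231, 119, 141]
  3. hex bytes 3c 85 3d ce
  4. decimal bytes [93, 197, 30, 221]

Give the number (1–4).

Key "oinc8hod2" = 6f 69 6e 63 38 68 6f 64 32 is 9 bytes > B = 6, so hash it first: H(key) = 03 4e, then zero-pad to 6 bytes: K' = 03 4e 00 00 00 00.
K' ⊕ ipad = 35 78 36 36 36 36; K' ⊕ opad = 5f 12 5c 5c 5c 5c.
m1: inner = H(35 78 36 36 36 36 92 68 1d 16) = 02 b2; tag = H(5f 12 5c 5c 5c 5c 02 b2) = 0295
m2: inner = H(35 78 36 36 36 36 aa e7 77 8d) = 04 1a; tag = H(5f 12 5c 5c 5c 5c 04 1a) = 01ff
m3: inner = H(35 78 36 36 36 36 3c 85 3d ce) = 03 51; tag = H(5f 12 5c 5c 5c 5c 03 51) = 0235 ← matches
m4: inner = H(35 78 36 36 36 36 5d c5 1e dd) = 03 a2; tag = H(5f 12 5c 5c 5c 5c 03 a2) = 0286

3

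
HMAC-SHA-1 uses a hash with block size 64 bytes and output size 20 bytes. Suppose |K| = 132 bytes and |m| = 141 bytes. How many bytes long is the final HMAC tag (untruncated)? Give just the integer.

20

The tag is one SHA-1 digest: 20 bytes.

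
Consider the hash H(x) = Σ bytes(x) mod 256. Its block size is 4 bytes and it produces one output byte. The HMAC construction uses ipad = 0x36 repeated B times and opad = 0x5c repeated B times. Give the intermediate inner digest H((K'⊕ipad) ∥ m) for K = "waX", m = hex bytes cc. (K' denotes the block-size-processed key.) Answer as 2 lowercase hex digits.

Key "waX" = 77 61 58 is 3 bytes ≤ B = 4; zero-pad to 4 bytes: K' = 77 61 58 00.
K' ⊕ ipad = 41 57 6e 36.
Inner input = 41 57 6e 36 ∥ cc.
Inner hash: sum = 65+87+110+54+204 = 520; mod 256 = 8 → 08.

08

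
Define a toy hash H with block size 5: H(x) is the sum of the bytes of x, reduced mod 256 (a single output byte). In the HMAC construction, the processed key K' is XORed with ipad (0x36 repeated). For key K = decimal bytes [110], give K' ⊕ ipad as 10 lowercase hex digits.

Key decimal bytes [110] = 6e is 1 byte ≤ B = 5; zero-pad to 5 bytes: K' = 6e 00 00 00 00.
XOR each byte with 0x36: 6e⊕36=58, 00⊕36=36, 00⊕36=36, 00⊕36=36, 00⊕36=36.

5836363636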